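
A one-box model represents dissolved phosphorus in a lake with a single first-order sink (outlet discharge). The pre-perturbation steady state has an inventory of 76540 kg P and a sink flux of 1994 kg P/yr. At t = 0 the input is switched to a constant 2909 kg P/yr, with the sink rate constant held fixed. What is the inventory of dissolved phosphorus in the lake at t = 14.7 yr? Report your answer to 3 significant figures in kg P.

87700 kg P

τ = M₀/F₀ = 76540/1994 = 38.39 yr; rate constant k = 1/τ.
New steady state M_∞ = F₁/k = F₁·τ = 2909 × 38.39 = 111660 kg P.
M(t) = M_∞ + (M₀ − M_∞)·e^(−t/τ); t/τ = 14.7/38.39 = 0.3830, so e^(−t/τ) = 0.6818.
M(t) = 111660 − 35120 × 0.6818 = 87715 kg P.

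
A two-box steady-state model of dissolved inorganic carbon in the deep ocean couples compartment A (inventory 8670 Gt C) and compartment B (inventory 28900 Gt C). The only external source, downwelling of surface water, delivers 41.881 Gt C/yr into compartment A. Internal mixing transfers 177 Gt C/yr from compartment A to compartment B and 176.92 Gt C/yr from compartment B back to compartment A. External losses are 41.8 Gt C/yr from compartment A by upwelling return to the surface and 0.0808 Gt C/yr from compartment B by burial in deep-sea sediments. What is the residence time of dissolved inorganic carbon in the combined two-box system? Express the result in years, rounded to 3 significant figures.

Treat the two boxes together as one reservoir: the mixing fluxes between them are internal recycling, so τ = ΣM / Σ(external losses).
M_total = 8670 + 28900 = 37570 Gt C.
ΣF_external_out = 41.8 + 0.0808 = 41.881 Gt C/yr.
τ = M_total / ΣF_ext = 37570 / 41.881 = 897.1 yr.

897 yr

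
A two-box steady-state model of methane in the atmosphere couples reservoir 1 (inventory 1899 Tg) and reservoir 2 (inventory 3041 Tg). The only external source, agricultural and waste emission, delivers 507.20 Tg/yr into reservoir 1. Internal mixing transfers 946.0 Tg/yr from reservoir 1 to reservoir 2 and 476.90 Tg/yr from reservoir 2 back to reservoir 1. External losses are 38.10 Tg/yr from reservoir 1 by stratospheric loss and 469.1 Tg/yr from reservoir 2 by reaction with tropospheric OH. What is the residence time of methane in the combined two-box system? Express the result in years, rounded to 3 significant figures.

9.74 yr

For the system as a whole, the A↔B exchange is internal and contributes nothing to the throughput; only the external sinks remove mass.
M_total = 1899 + 3041 = 4940.0 Tg.
ΣF_external_out = 38.10 + 469.1 = 507.20 Tg/yr.
τ = M_total / ΣF_ext = 4940.0 / 507.20 = 9.740 yr.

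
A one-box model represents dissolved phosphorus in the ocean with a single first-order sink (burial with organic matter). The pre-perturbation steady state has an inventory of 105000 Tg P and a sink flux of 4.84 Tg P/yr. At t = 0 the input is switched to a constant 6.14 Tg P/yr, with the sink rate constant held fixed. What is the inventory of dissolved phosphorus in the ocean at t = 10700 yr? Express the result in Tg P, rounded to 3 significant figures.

116000 Tg P

The sink rate constant is k = F₀/M₀ = 4.84/105000 = 4.610×10^-5 yr⁻¹.
Solving dM/dt = F₁ − kM with M(0) = M₀ gives M(t) = F₁/k + (M₀ − F₁/k)·e^(−kt).
F₁/k = 6.14/4.610×10^-5 = 133200 Tg P; kt = 4.610×10^-5 × 10700 = 0.4932, e^(−kt) = 0.6107.
M(10700) = 133200 + (105000 − 133200) × 0.6107 = 133200 − 17220 = 115980 Tg P.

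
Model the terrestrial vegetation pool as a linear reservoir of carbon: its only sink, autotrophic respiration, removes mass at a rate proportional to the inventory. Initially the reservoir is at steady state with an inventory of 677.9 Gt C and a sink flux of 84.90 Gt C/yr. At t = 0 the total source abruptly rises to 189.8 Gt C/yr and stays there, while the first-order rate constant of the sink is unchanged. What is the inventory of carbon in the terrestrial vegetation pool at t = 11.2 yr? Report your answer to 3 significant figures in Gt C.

Residence time τ = M₀/F₀ = 7.985 yr. The eventual steady state is M_∞ = M₀·(F₁/F₀) = 677.9 × 189.8/84.90 = 1515.5 Gt C.
The anomaly ΔM(t) = M(t) − M_∞ decays as ΔM₀·e^(−t/τ) with ΔM₀ = 677.9 − 1515.5 = −837.6 Gt C.
At t = 11.2 yr, e^(−t/τ) = e^(−1.403) = 0.2459, so ΔM = −206.0 Gt C and M = 1515.5 − 206.0 = 1309.5 Gt C.

1310 Gt C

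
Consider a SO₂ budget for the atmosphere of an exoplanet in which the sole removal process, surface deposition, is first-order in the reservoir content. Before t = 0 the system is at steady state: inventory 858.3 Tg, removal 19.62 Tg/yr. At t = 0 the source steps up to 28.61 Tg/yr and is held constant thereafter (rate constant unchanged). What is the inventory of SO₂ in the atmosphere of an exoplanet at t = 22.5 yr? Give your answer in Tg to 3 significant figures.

1020 Tg

The sink rate constant is k = F₀/M₀ = 19.62/858.3 = 0.02286 yr⁻¹.
Solving dM/dt = F₁ − kM with M(0) = M₀ gives M(t) = F₁/k + (M₀ − F₁/k)·e^(−kt).
F₁/k = 28.61/0.02286 = 1251.6 Tg; kt = 0.02286 × 22.5 = 0.5143, e^(−kt) = 0.5979.
M(22.5) = 1251.6 + (858.3 − 1251.6) × 0.5979 = 1251.6 − 235.1 = 1016.4 Tg.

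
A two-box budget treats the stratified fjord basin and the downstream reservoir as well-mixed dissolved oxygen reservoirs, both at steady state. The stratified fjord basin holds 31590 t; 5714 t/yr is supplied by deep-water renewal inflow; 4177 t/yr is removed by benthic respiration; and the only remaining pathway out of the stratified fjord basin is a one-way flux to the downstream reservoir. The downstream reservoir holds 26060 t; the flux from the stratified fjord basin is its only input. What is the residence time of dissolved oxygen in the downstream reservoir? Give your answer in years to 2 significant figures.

Balance the stratified fjord basin: ΣF_in = 5714.0 t/yr.
Flux to the downstream reservoir = ΣF_in − (4177) = 1537.0 t/yr.
At steady state the output of the downstream reservoir equals its input, 1537.0 t/yr.
τ = M / F = 26060 / 1537.0 = 16.96 yr.

17 yr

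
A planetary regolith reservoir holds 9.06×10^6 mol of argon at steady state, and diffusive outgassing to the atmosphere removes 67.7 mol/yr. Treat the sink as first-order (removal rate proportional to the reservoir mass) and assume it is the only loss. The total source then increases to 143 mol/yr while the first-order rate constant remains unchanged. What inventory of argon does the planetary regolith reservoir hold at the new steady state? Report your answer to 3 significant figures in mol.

1.91×10^7 mol

Rate constant k = F/M = 67.7 / 9.06×10^6 = 7.472×10^-6 yr⁻¹.
At the new steady state, source = k·M_new ⇒ M_new = 143 / 7.472×10^-6 = 1.914×10^7 mol.
(Equivalently M_new = M × F_new/F_old = 9.06×10^6 × 143/67.7.)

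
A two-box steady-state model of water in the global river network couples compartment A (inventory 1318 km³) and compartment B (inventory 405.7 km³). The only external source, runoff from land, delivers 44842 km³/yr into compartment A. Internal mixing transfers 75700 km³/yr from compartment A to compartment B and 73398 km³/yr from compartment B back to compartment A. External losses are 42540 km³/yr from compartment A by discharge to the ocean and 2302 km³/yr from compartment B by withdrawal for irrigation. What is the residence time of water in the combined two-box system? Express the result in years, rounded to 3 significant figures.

0.0384 yr

For the system as a whole, the A↔B exchange is internal and contributes nothing to the throughput; only the external sinks remove mass.
M_total = 1318 + 405.7 = 1723.7 km³.
ΣF_external_out = 42540 + 2302 = 44842 km³/yr.
τ = M_total / ΣF_ext = 1723.7 / 44842 = 0.03844 yr.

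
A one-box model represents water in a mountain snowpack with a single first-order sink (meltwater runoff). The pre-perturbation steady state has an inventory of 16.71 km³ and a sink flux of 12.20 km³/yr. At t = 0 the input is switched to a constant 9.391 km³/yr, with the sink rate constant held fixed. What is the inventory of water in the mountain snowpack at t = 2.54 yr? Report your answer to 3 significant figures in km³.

13.5 km³

The sink rate constant is k = F₀/M₀ = 12.20/16.71 = 0.7301 yr⁻¹.
Solving dM/dt = F₁ − kM with M(0) = M₀ gives M(t) = F₁/k + (M₀ − F₁/k)·e^(−kt).
F₁/k = 9.391/0.7301 = 12.863 km³; kt = 0.7301 × 2.54 = 1.854, e^(−kt) = 0.1565.
M(2.54) = 12.863 + (16.71 − 12.863) × 0.1565 = 12.863 + 0.6023 = 13.465 km³.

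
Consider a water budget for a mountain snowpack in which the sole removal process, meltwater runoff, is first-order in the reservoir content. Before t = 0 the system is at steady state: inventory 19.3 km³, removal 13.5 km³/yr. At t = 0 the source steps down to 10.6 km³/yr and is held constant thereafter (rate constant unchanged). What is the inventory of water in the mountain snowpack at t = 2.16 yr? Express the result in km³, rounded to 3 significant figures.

Residence time τ = M₀/F₀ = 1.430 yr. The eventual steady state is M_∞ = M₀·(F₁/F₀) = 19.3 × 10.6/13.5 = 15.154 km³.
The anomaly ΔM(t) = M(t) − M_∞ decays as ΔM₀·e^(−t/τ) with ΔM₀ = 19.3 − 15.154 = 4.146 km³.
At t = 2.16 yr, e^(−t/τ) = e^(−1.511) = 0.2207, so ΔM = 0.9151 km³ and M = 15.154 + 0.9151 = 16.069 km³.

16.1 km³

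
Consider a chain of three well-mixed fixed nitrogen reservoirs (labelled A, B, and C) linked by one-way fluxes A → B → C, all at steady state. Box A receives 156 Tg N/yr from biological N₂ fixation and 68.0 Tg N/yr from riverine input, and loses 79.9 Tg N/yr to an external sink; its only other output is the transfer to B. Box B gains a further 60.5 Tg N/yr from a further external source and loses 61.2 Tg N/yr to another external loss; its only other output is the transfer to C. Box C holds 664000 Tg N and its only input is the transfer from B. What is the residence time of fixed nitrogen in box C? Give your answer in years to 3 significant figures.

Box A: F(A→B) = (156 + 68.0) − 79.9 = 144.10 Tg N/yr.
Box B: F(B→C) = (144.10 + 60.5) − 61.2 = 143.40 Tg N/yr.
Box C throughput = its input = 143.40 Tg N/yr; τ = 664000 / 143.40 = 4630 yr.

4630 yr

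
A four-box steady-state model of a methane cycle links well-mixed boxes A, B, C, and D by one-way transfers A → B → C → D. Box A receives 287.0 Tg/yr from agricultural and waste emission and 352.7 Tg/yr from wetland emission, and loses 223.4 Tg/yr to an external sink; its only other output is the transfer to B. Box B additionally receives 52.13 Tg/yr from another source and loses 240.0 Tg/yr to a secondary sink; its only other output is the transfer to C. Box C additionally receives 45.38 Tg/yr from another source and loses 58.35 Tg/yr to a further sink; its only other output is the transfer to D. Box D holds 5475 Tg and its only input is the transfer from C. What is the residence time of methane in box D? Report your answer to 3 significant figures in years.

25.4 yr

Box A: F(A→B) = (287.0 + 352.7) − 223.4 = 416.30 Tg/yr.
Box B: F(B→C) = (416.30 + 52.13) − 240.0 = 228.43 Tg/yr.
Box C: F(C→D) = (228.43 + 45.38) − 58.35 = 215.46 Tg/yr.
Box D throughput = its input = 215.46 Tg/yr; τ = 5475 / 215.46 = 25.41 yr.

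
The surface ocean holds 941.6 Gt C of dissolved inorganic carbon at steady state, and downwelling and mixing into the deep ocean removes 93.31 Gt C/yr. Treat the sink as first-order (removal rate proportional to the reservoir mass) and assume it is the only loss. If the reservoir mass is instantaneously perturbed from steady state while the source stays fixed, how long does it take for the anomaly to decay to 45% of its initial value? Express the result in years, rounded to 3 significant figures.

For a linear reservoir the anomaly decays as exp(−t/τ) with τ = M/F = 941.6/93.31 = 10.09 yr.
exp(−t/τ) = 0.45 ⇒ t = −τ ln(0.45) = 10.09 × 0.7985 = 8.058 yr.

8.06 yr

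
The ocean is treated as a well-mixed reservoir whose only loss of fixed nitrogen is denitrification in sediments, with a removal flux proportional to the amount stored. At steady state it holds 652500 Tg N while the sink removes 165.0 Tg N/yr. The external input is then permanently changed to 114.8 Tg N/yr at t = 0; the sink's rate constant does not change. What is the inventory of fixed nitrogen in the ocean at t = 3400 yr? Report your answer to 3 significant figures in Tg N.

Residence time τ = M₀/F₀ = 3955 yr. The eventual steady state is M_∞ = M₀·(F₁/F₀) = 652500 × 114.8/165.0 = 453980 Tg N.
The anomaly ΔM(t) = M(t) − M_∞ decays as ΔM₀·e^(−t/τ) with ΔM₀ = 652500 − 453980 = 198500 Tg N.
At t = 3400 yr, e^(−t/τ) = e^(−0.8598) = 0.4233, so ΔM = 84020 Tg N and M = 453980 + 84020 = 538010 Tg N.

538000 Tg N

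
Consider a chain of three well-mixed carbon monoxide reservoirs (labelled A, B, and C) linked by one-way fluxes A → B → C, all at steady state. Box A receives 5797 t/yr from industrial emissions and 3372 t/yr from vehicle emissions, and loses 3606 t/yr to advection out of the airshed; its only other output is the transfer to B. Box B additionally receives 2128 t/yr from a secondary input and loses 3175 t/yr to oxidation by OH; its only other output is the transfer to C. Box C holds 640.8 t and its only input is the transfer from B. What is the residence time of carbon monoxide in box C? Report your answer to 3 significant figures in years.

0.142 yr

Box A: F(A→B) = (5797 + 3372) − 3606 = 5563.0 t/yr.
Box B: F(B→C) = (5563.0 + 2128) − 3175 = 4516.0 t/yr.
Box C throughput = its input = 4516.0 t/yr; τ = 640.8 / 4516.0 = 0.1419 yr.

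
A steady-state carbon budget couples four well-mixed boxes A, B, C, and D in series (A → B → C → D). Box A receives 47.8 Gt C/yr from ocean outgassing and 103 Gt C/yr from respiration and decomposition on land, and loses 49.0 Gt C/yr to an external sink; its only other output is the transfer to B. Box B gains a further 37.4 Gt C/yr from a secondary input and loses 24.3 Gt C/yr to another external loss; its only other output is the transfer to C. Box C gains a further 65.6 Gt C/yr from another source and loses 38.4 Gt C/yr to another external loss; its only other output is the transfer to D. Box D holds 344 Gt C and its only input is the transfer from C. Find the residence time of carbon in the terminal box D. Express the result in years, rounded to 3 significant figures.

2.42 yr

Box A: F(A→B) = (47.8 + 103) − 49.0 = 101.80 Gt C/yr.
Box B: F(B→C) = (101.80 + 37.4) − 24.3 = 114.90 Gt C/yr.
Box C: F(C→D) = (114.90 + 65.6) − 38.4 = 142.10 Gt C/yr.
Box D throughput = its input = 142.10 Gt C/yr; τ = 344 / 142.10 = 2.421 yr.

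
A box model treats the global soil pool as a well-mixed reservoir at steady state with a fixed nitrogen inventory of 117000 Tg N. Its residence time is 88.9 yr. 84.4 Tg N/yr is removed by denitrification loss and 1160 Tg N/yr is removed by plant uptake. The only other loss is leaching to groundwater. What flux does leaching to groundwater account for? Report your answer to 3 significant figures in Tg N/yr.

Total removal F = M/τ = 117000 / 88.9 = 1316 Tg N/yr.
Leaching to groundwater = F − (84.4 + 1160) = 1316 − 1244 = 71.69 Tg N/yr.

71.7 Tg N/yr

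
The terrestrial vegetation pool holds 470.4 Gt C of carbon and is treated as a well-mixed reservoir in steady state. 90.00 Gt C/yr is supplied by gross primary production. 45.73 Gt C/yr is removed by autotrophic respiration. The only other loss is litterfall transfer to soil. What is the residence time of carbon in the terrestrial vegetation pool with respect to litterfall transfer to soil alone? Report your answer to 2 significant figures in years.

11 yr

At steady state ΣF_in = ΣF_out.
ΣF_in = 90.000 Gt C/yr.
Litterfall transfer to soil flux = ΣF_in − (45.73) = 90.000 − 45.73 = 44.27 Gt C/yr.
τ = M / F = 470.4 / 44.27 = 10.63 yr.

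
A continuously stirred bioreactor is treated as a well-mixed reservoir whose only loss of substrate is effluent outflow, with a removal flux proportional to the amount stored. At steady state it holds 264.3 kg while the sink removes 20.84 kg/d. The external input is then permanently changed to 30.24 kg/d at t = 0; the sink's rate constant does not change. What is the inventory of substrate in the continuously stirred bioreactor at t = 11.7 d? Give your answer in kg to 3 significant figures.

τ = M₀/F₀ = 264.3/20.84 = 12.68 d; rate constant k = 1/τ.
New steady state M_∞ = F₁/k = F₁·τ = 30.24 × 12.68 = 383.51 kg.
M(t) = M_∞ + (M₀ − M_∞)·e^(−t/τ); t/τ = 11.7/12.68 = 0.9225, so e^(−t/τ) = 0.3975.
M(t) = 383.51 − 119.2 × 0.3975 = 336.13 kg.

336 kg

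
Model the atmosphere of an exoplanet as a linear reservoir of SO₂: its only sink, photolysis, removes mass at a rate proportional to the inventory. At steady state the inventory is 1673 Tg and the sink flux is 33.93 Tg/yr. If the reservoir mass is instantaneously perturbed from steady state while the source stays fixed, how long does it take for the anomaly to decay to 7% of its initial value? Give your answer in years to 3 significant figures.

131 yr

For a linear reservoir the anomaly decays as exp(−t/τ) with τ = M/F = 1673/33.93 = 49.31 yr.
exp(−t/τ) = 0.07 ⇒ t = −τ ln(0.07) = 49.31 × 2.659 = 131.1 yr.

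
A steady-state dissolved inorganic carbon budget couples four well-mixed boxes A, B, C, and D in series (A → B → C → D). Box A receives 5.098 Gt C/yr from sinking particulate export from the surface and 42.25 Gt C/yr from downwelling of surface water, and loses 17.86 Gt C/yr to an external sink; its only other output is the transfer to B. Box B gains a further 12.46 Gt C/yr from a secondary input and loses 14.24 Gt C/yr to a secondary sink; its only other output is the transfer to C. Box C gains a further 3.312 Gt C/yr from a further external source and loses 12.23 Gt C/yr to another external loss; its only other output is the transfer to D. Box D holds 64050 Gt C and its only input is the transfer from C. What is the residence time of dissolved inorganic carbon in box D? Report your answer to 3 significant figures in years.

Box A: F(A→B) = (5.098 + 42.25) − 17.86 = 29.488 Gt C/yr.
Box B: F(B→C) = (29.488 + 12.46) − 14.24 = 27.708 Gt C/yr.
Box C: F(C→D) = (27.708 + 3.312) − 12.23 = 18.790 Gt C/yr.
Box D throughput = its input = 18.790 Gt C/yr; τ = 64050 / 18.790 = 3409 yr.

3410 yr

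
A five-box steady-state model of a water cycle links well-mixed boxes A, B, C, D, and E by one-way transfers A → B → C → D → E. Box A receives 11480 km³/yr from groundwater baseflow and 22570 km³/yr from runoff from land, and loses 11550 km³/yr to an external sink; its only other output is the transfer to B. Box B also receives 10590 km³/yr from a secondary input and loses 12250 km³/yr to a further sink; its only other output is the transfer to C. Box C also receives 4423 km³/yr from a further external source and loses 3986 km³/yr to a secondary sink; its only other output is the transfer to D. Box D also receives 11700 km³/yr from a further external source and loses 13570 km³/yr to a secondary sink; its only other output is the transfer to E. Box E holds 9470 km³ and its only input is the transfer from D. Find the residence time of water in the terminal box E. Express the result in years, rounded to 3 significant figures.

Box A: F(A→B) = (11480 + 22570) − 11550 = 22500 km³/yr.
Box B: F(B→C) = (22500 + 10590) − 12250 = 20840 km³/yr.
Box C: F(C→D) = (20840 + 4423) − 3986 = 21277 km³/yr.
Box D: F(D→E) = (21277 + 11700) − 13570 = 19407 km³/yr.
Box E throughput = its input = 19407 km³/yr; τ = 9470 / 19407 = 0.4880 yr.

0.488 yr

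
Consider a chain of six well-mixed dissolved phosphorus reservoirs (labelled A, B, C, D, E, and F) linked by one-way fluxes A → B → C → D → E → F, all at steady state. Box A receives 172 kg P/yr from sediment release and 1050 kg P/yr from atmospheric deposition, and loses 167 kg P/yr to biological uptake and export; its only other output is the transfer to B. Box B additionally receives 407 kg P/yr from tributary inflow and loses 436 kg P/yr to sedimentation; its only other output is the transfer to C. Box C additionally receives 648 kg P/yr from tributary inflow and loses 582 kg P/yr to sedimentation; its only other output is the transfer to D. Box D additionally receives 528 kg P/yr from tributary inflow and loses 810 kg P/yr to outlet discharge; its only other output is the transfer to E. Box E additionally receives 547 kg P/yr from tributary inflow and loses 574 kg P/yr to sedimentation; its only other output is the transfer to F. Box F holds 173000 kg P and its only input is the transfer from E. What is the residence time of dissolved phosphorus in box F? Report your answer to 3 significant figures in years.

Box A: F(A→B) = (172 + 1050) − 167 = 1055.0 kg P/yr.
Box B: F(B→C) = (1055.0 + 407) − 436 = 1026.0 kg P/yr.
Box C: F(C→D) = (1026.0 + 648) − 582 = 1092.0 kg P/yr.
Box D: F(D→E) = (1092.0 + 528) − 810 = 810.00 kg P/yr.
Box E: F(E→F) = (810.00 + 547) − 574 = 783.00 kg P/yr.
Box F throughput = its input = 783.00 kg P/yr; τ = 173000 / 783.00 = 220.9 yr.

221 yr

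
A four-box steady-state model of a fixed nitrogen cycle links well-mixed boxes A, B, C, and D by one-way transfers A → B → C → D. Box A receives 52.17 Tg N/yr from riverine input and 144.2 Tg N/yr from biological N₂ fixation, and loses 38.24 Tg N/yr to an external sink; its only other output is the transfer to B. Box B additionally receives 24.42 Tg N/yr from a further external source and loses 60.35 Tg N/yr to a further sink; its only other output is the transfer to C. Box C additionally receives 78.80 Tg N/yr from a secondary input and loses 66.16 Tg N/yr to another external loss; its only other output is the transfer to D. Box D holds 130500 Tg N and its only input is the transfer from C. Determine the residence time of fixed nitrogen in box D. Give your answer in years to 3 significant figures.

968 yr

Box A: F(A→B) = (52.17 + 144.2) − 38.24 = 158.13 Tg N/yr.
Box B: F(B→C) = (158.13 + 24.42) − 60.35 = 122.20 Tg N/yr.
Box C: F(C→D) = (122.20 + 78.80) − 66.16 = 134.84 Tg N/yr.
Box D throughput = its input = 134.84 Tg N/yr; τ = 130500 / 134.84 = 967.8 yr.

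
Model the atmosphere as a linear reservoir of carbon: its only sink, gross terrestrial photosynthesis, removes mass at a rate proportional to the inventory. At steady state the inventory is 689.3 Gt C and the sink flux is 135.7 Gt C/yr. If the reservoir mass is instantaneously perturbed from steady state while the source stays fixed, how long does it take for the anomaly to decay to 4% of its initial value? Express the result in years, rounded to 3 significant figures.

16.4 yr

For a linear reservoir the anomaly decays as exp(−t/τ) with τ = M/F = 689.3/135.7 = 5.080 yr.
exp(−t/τ) = 0.04 ⇒ t = −τ ln(0.04) = 5.080 × 3.219 = 16.35 yr.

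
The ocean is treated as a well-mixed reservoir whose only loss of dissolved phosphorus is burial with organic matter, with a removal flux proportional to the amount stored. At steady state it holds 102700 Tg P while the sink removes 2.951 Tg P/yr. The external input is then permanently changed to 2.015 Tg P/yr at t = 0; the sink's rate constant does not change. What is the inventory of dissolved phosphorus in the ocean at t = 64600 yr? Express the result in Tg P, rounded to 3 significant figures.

75200 Tg P

τ = M₀/F₀ = 102700/2.951 = 34800 yr; rate constant k = 1/τ.
New steady state M_∞ = F₁/k = F₁·τ = 2.015 × 34800 = 70126 Tg P.
M(t) = M_∞ + (M₀ − M_∞)·e^(−t/τ); t/τ = 64600/34800 = 1.856, so e^(−t/τ) = 0.1563.
M(t) = 70126 + 32570 × 0.1563 = 75216 Tg P.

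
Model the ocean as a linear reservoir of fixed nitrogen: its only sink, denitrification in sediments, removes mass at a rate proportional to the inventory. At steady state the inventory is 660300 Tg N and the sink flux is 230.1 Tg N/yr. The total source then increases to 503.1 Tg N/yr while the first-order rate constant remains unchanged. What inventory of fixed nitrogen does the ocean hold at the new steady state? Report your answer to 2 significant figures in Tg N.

Rate constant k = F/M = 230.1 / 660300 = 0.0003485 yr⁻¹.
At the new steady state, source = k·M_new ⇒ M_new = 503.1 / 0.0003485 = 1.444×10^6 Tg N.
(Equivalently M_new = M × F_new/F_old = 660300 × 503.1/230.1.)

1.4×10^6 Tg N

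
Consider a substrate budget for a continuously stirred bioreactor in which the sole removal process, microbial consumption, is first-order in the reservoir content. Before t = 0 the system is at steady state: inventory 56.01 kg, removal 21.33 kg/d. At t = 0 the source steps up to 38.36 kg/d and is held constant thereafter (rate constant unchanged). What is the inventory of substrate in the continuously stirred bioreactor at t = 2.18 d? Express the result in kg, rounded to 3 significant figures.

τ = M₀/F₀ = 56.01/21.33 = 2.626 d; rate constant k = 1/τ.
New steady state M_∞ = F₁/k = F₁·τ = 38.36 × 2.626 = 100.73 kg.
M(t) = M_∞ + (M₀ − M_∞)·e^(−t/τ); t/τ = 2.18/2.626 = 0.8302, so e^(−t/τ) = 0.4360.
M(t) = 100.73 − 44.72 × 0.4360 = 81.233 kg.

81.2 kg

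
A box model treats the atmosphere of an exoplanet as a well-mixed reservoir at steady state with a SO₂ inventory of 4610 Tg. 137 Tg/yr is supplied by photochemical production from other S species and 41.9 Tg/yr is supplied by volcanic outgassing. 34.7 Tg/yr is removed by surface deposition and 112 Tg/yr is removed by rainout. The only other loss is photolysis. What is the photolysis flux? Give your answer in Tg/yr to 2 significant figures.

At steady state ΣF_in = ΣF_out.
ΣF_in = 137 + 41.9 = 178.90 Tg/yr.
Photolysis flux = ΣF_in − (34.7 + 112) = 178.90 − 146.7 = 32.20 Tg/yr.

32 Tg/yr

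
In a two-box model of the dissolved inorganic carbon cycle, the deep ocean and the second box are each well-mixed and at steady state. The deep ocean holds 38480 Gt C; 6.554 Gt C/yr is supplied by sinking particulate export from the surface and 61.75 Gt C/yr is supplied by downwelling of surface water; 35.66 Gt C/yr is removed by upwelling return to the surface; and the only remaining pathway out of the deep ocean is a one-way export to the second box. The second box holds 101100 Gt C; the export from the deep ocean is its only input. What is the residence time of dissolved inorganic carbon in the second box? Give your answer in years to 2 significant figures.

3100 yr

Balance the deep ocean: ΣF_in = 6.554 + 61.75 = 68.304 Gt C/yr.
Export to the second box = ΣF_in − (35.66) = 32.644 Gt C/yr.
At steady state the output of the second box equals its input, 32.644 Gt C/yr.
τ = M / F = 101100 / 32.644 = 3097 yr.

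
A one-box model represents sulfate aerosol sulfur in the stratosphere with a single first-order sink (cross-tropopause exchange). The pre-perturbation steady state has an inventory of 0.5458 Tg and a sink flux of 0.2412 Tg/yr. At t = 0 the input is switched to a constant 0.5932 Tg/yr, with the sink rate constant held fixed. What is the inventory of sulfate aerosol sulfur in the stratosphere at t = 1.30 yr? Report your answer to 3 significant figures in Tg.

Residence time τ = M₀/F₀ = 2.263 yr. The eventual steady state is M_∞ = M₀·(F₁/F₀) = 0.5458 × 0.5932/0.2412 = 1.3423 Tg.
The anomaly ΔM(t) = M(t) − M_∞ decays as ΔM₀·e^(−t/τ) with ΔM₀ = 0.5458 − 1.3423 = −0.7965 Tg.
At t = 1.30 yr, e^(−t/τ) = e^(−0.5745) = 0.5630, so ΔM = −0.4484 Tg and M = 1.3423 − 0.4484 = 0.89389 Tg.

0.894 Tg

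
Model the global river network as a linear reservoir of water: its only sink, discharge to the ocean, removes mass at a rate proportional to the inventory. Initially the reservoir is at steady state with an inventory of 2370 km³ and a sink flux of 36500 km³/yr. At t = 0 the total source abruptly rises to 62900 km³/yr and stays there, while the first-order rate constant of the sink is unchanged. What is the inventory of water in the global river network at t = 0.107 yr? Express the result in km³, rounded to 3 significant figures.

3750 km³

τ = M₀/F₀ = 2370/36500 = 0.06493 yr; rate constant k = 1/τ.
New steady state M_∞ = F₁/k = F₁·τ = 62900 × 0.06493 = 4084.2 km³.
M(t) = M_∞ + (M₀ − M_∞)·e^(−t/τ); t/τ = 0.107/0.06493 = 1.648, so e^(−t/τ) = 0.1925.
M(t) = 4084.2 − 1714 × 0.1925 = 3754.3 km³.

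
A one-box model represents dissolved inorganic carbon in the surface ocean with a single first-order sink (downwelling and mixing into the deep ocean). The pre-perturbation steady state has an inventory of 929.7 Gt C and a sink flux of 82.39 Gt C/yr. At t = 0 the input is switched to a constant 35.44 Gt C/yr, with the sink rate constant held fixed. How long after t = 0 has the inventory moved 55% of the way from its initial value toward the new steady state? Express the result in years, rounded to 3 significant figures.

9.01 yr

τ = M₀/F₀ = 929.7/82.39 = 11.28 yr.
The remaining gap fraction is e^(−t/τ); 55% covered ⇒ e^(−t/τ) = 0.450.
t = −τ ln(0.450) = 11.28 × 0.7985 = 9.010 yr.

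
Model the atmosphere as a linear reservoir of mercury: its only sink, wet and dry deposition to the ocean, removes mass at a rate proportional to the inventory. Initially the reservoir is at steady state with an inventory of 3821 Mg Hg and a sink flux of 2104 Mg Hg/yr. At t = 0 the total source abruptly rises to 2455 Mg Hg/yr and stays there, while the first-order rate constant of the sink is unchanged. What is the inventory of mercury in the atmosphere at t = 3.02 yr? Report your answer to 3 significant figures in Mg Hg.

Residence time τ = M₀/F₀ = 1.816 yr. The eventual steady state is M_∞ = M₀·(F₁/F₀) = 3821 × 2455/2104 = 4458.4 Mg Hg.
The anomaly ΔM(t) = M(t) − M_∞ decays as ΔM₀·e^(−t/τ) with ΔM₀ = 3821 − 4458.4 = −637.4 Mg Hg.
At t = 3.02 yr, e^(−t/τ) = e^(−1.663) = 0.1896, so ΔM = −120.8 Mg Hg and M = 4458.4 − 120.8 = 4337.6 Mg Hg.

4340 Mg Hg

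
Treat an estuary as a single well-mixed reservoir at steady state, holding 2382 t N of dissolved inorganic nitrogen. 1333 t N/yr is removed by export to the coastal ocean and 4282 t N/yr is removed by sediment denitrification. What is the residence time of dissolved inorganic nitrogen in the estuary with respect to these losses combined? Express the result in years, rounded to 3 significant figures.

0.424 yr

Total removal = 1333 + 4282 = 5615.0 t N/yr.
τ = M / ΣF_out = 2382 / 5615.0 = 0.4242 yr.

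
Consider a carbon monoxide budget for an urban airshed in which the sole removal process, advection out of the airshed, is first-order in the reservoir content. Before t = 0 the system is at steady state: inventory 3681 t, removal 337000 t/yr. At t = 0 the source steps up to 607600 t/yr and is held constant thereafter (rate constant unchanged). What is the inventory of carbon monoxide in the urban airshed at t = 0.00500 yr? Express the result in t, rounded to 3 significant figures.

Residence time τ = M₀/F₀ = 0.01092 yr. The eventual steady state is M_∞ = M₀·(F₁/F₀) = 3681 × 607600/337000 = 6636.7 t.
The anomaly ΔM(t) = M(t) − M_∞ decays as ΔM₀·e^(−t/τ) with ΔM₀ = 3681 − 6636.7 = −2956 t.
At t = 0.00500 yr, e^(−t/τ) = e^(−0.4578) = 0.6327, so ΔM = −1870 t and M = 6636.7 − 1870 = 4766.6 t.

4770 t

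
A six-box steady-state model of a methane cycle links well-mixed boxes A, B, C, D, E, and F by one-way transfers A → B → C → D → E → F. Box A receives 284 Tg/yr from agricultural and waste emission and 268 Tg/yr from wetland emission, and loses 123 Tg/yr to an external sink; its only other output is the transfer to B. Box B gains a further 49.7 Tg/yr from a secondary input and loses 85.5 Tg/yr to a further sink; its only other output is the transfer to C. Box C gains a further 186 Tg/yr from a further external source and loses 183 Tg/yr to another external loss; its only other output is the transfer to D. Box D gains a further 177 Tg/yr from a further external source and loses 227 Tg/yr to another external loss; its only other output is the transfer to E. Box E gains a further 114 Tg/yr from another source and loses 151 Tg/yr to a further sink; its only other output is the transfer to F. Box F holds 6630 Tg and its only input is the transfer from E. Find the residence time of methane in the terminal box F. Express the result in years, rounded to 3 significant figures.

Box A: F(A→B) = (284 + 268) − 123 = 429.00 Tg/yr.
Box B: F(B→C) = (429.00 + 49.7) − 85.5 = 393.20 Tg/yr.
Box C: F(C→D) = (393.20 + 186) − 183 = 396.20 Tg/yr.
Box D: F(D→E) = (396.20 + 177) − 227 = 346.20 Tg/yr.
Box E: F(E→F) = (346.20 + 114) − 151 = 309.20 Tg/yr.
Box F throughput = its input = 309.20 Tg/yr; τ = 6630 / 309.20 = 21.44 yr.

21.4 yr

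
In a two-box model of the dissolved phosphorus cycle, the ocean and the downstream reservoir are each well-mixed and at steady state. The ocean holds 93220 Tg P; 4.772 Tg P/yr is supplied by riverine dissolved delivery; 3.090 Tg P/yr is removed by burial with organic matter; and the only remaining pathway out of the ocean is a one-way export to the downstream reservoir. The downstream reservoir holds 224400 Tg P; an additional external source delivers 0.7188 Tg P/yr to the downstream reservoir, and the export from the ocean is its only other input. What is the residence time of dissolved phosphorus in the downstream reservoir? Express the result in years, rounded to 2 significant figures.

93000 yr

Balance the ocean: ΣF_in = 4.7720 Tg P/yr.
Export to the downstream reservoir = ΣF_in − (3.090) = 1.6820 Tg P/yr.
Total input to the downstream reservoir = 1.6820 + 0.7188 = 2.4008 Tg P/yr; at steady state this equals its total output.
τ = M / F = 224400 / 2.4008 = 93470 yr.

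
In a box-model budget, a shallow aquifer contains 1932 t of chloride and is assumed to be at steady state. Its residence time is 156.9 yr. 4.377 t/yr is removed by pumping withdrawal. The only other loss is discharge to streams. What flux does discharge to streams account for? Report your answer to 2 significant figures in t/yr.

7.9 t/yr

Total removal F = M/τ = 1932 / 156.9 = 12.31 t/yr.
Discharge to streams = F − (4.377) = 12.31 − 4.377 = 7.937 t/yr.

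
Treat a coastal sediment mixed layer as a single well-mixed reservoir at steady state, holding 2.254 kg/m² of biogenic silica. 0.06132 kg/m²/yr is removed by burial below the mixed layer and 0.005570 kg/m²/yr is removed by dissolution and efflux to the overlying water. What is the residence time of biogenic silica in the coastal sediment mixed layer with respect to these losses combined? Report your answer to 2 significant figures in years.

34 yr

Total removal = 0.06132 + 0.005570 = 0.066890 kg/m²/yr.
τ = M / ΣF_out = 2.254 / 0.066890 = 33.70 yr.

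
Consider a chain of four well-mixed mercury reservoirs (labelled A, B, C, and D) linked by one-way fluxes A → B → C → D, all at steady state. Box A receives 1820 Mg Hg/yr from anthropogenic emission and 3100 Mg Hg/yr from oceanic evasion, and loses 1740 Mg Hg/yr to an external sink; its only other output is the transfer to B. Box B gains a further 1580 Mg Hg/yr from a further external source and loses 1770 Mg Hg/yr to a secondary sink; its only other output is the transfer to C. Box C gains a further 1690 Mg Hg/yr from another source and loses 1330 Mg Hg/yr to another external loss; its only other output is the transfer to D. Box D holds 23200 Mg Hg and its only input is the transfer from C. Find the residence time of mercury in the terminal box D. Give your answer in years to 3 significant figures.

Box A: F(A→B) = (1820 + 3100) − 1740 = 3180.0 Mg Hg/yr.
Box B: F(B→C) = (3180.0 + 1580) − 1770 = 2990.0 Mg Hg/yr.
Box C: F(C→D) = (2990.0 + 1690) − 1330 = 3350.0 Mg Hg/yr.
Box D throughput = its input = 3350.0 Mg Hg/yr; τ = 23200 / 3350.0 = 6.925 yr.

6.93 yr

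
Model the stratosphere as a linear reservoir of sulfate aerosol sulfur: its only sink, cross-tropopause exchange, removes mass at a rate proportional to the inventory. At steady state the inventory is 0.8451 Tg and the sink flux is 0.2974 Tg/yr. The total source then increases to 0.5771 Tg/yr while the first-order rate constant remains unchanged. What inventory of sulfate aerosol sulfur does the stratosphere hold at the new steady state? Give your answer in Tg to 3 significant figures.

1.64 Tg

Rate constant k = F/M = 0.2974 / 0.8451 = 0.3519 yr⁻¹.
At the new steady state, source = k·M_new ⇒ M_new = 0.5771 / 0.3519 = 1.640 Tg.
(Equivalently M_new = M × F_new/F_old = 0.8451 × 0.5771/0.2974.)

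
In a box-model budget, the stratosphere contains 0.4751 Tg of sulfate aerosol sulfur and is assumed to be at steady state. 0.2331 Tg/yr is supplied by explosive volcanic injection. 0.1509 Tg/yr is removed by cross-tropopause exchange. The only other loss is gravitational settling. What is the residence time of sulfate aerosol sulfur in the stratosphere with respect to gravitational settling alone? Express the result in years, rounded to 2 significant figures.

At steady state ΣF_in = ΣF_out.
ΣF_in = 0.23310 Tg/yr.
Gravitational settling flux = ΣF_in − (0.1509) = 0.23310 − 0.1509 = 0.08220 Tg/yr.
τ = M / F = 0.4751 / 0.08220 = 5.780 yr.

5.8 yr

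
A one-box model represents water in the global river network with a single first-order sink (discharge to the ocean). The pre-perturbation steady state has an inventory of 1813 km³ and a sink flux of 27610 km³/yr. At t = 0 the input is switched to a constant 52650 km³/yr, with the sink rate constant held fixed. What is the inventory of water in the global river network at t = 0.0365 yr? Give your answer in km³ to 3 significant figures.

The sink rate constant is k = F₀/M₀ = 27610/1813 = 15.23 yr⁻¹.
Solving dM/dt = F₁ − kM with M(0) = M₀ gives M(t) = F₁/k + (M₀ − F₁/k)·e^(−kt).
F₁/k = 52650/15.23 = 3457.2 km³; kt = 15.23 × 0.0365 = 0.5559, e^(−kt) = 0.5736.
M(0.0365) = 3457.2 + (1813 − 3457.2) × 0.5736 = 3457.2 − 943.1 = 2514.1 km³.

2510 km³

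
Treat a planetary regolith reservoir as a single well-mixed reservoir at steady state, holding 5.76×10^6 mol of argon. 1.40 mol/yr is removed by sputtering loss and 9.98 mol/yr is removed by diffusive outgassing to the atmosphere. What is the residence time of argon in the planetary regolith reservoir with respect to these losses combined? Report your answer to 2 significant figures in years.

510000 yr

Total removal = 1.400 + 9.980 = 11.380 mol/yr.
τ = M / ΣF_out = 5.76×10^6 / 11.380 = 506200 yr.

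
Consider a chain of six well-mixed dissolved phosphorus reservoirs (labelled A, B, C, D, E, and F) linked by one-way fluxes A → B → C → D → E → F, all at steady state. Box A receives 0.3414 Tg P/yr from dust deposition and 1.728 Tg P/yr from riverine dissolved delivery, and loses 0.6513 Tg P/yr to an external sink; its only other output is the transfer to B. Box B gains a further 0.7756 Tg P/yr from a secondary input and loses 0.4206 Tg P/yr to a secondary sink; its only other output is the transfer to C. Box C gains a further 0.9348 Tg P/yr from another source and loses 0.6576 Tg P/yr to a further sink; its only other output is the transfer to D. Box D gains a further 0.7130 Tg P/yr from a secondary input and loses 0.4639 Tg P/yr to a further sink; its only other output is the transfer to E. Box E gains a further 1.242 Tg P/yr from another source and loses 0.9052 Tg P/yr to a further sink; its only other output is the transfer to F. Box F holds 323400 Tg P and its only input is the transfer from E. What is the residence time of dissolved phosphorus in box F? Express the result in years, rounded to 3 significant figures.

Box A: F(A→B) = (0.3414 + 1.728) − 0.6513 = 1.4181 Tg P/yr.
Box B: F(B→C) = (1.4181 + 0.7756) − 0.4206 = 1.7731 Tg P/yr.
Box C: F(C→D) = (1.7731 + 0.9348) − 0.6576 = 2.0503 Tg P/yr.
Box D: F(D→E) = (2.0503 + 0.7130) − 0.4639 = 2.2994 Tg P/yr.
Box E: F(E→F) = (2.2994 + 1.242) − 0.9052 = 2.6362 Tg P/yr.
Box F throughput = its input = 2.6362 Tg P/yr; τ = 323400 / 2.6362 = 122700 yr.

123000 yr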